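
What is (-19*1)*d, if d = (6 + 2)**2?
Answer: -1216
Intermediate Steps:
d = 64 (d = 8**2 = 64)
(-19*1)*d = -19*1*64 = -19*64 = -1216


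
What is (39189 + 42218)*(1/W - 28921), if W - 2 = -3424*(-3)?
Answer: -24188816274671/10274 ≈ -2.3544e+9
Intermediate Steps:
W = 10274 (W = 2 - 3424*(-3) = 2 - 428*(-24) = 2 + 10272 = 10274)
(39189 + 42218)*(1/W - 28921) = (39189 + 42218)*(1/10274 - 28921) = 81407*(1/10274 - 28921) = 81407*(-297134353/10274) = -24188816274671/10274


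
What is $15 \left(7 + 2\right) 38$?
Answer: $5130$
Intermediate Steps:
$15 \left(7 + 2\right) 38 = 15 \cdot 9 \cdot 38 = 135 \cdot 38 = 5130$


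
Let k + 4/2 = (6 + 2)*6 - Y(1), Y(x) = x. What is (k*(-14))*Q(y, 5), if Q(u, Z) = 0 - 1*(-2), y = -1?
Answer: -1260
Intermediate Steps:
Q(u, Z) = 2 (Q(u, Z) = 0 + 2 = 2)
k = 45 (k = -2 + ((6 + 2)*6 - 1*1) = -2 + (8*6 - 1) = -2 + (48 - 1) = -2 + 47 = 45)
(k*(-14))*Q(y, 5) = (45*(-14))*2 = -630*2 = -1260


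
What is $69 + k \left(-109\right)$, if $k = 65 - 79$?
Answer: $1595$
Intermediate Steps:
$k = -14$
$69 + k \left(-109\right) = 69 - -1526 = 69 + 1526 = 1595$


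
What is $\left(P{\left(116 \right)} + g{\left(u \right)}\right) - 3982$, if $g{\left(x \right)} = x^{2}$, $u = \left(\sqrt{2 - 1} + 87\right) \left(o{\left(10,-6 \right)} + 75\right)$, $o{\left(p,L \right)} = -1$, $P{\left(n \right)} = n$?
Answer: $42402278$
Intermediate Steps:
$u = 6512$ ($u = \left(\sqrt{2 - 1} + 87\right) \left(-1 + 75\right) = \left(\sqrt{1} + 87\right) 74 = \left(1 + 87\right) 74 = 88 \cdot 74 = 6512$)
$\left(P{\left(116 \right)} + g{\left(u \right)}\right) - 3982 = \left(116 + 6512^{2}\right) - 3982 = \left(116 + 42406144\right) - 3982 = 42406260 - 3982 = 42402278$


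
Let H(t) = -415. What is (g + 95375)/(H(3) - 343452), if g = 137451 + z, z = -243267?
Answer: 10441/343867 ≈ 0.030363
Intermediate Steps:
g = -105816 (g = 137451 - 243267 = -105816)
(g + 95375)/(H(3) - 343452) = (-105816 + 95375)/(-415 - 343452) = -10441/(-343867) = -10441*(-1/343867) = 10441/343867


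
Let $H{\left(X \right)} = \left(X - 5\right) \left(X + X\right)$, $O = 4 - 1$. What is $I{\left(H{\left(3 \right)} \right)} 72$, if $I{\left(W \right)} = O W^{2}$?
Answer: $31104$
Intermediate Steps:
$O = 3$ ($O = 4 - 1 = 3$)
$H{\left(X \right)} = 2 X \left(-5 + X\right)$ ($H{\left(X \right)} = \left(-5 + X\right) 2 X = 2 X \left(-5 + X\right)$)
$I{\left(W \right)} = 3 W^{2}$
$I{\left(H{\left(3 \right)} \right)} 72 = 3 \left(2 \cdot 3 \left(-5 + 3\right)\right)^{2} \cdot 72 = 3 \left(2 \cdot 3 \left(-2\right)\right)^{2} \cdot 72 = 3 \left(-12\right)^{2} \cdot 72 = 3 \cdot 144 \cdot 72 = 432 \cdot 72 = 31104$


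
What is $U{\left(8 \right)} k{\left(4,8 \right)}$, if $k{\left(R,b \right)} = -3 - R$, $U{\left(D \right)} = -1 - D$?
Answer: $63$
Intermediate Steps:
$U{\left(8 \right)} k{\left(4,8 \right)} = \left(-1 - 8\right) \left(-3 - 4\right) = \left(-9\right) \left(-7\right) = 63$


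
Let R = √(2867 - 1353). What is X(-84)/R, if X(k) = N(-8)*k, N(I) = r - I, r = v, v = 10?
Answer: -756*√1514/757 ≈ -38.859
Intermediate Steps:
r = 10
N(I) = 10 - I
R = √1514 ≈ 38.910
X(k) = 18*k (X(k) = (10 - 1*(-8))*k = (10 + 8)*k = 18*k)
X(-84)/R = (18*(-84))/(√1514) = -756*√1514/757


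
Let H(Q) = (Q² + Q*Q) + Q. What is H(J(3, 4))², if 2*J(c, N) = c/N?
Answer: 441/1024 ≈ 0.43066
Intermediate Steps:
J(c, N) = c/(2*N) (J(c, N) = (c/N)/2 = c/(2*N))
H(Q) = Q + 2*Q² (H(Q) = (Q² + Q²) + Q = 2*Q² + Q = Q + 2*Q²)
H(J(3, 4))² = (((½)*3/4)*(1 + 2*((½)*3/4)))² = (((½)*3*(¼))*(1 + 2*((½)*3*(¼))))² = (3*(1 + 2*(3/8))/8)² = (3*(1 + ¾)/8)² = ((3/8)*(7/4))² = (21/32)² = 441/1024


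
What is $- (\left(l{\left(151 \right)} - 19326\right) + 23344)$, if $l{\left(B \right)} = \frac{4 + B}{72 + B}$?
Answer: $- \frac{896169}{223} \approx -4018.7$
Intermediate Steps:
$l{\left(B \right)} = \frac{4 + B}{72 + B}$
$- (\left(l{\left(151 \right)} - 19326\right) + 23344) = - (\left(\frac{4 + 151}{72 + 151} - 19326\right) + 23344) = - (\left(\frac{1}{223} \cdot 155 - 19326\right) + 23344) = - (\left(\frac{155}{223} - 19326\right) + 23344) = - (- \frac{4309543}{223} + 23344) = \left(-1\right) \frac{896169}{223} = - \frac{896169}{223}$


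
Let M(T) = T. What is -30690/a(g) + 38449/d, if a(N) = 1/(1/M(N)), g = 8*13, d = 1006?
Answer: -6718861/26156 ≈ -256.88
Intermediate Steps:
g = 104
a(N) = N (a(N) = 1/(1/N) = N)
-30690/a(g) + 38449/d = -30690/104 + 38449/1006 = -30690*1/104 + 38449*(1/1006) = -15345/52 + 38449/1006 = -6718861/26156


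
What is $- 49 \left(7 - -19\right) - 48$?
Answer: $-1322$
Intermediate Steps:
$- 49 \left(7 - -19\right) - 48 = - 49 \left(7 + 19\right) - 48 = \left(-49\right) 26 - 48 = -1274 - 48 = -1322$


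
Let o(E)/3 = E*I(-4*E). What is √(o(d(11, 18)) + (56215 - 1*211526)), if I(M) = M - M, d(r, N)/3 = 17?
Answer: 13*I*√919 ≈ 394.1*I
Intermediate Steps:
d(r, N) = 51 (d(r, N) = 3*17 = 51)
I(M) = 0
o(E) = 0 (o(E) = 3*(E*0) = 3*0 = 0)
√(o(d(11, 18)) + (56215 - 1*211526)) = √(0 + (56215 - 1*211526)) = √(0 + (56215 - 211526)) = √(0 - 155311) = √(-155311) = 13*I*√919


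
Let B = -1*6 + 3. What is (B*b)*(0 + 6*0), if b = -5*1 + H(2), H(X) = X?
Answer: 0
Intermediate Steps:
B = -3 (B = -6 + 3 = -3)
b = -3 (b = -5*1 + 2 = -5 + 2 = -3)
(B*b)*(0 + 6*0) = (-3*(-3))*(0 + 6*0) = 9*(0 + 0) = 9*0 = 0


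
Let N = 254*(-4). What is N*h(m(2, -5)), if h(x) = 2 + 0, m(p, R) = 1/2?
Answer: -2032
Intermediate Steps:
m(p, R) = ½
h(x) = 2
N = -1016
N*h(m(2, -5)) = -1016*2 = -2032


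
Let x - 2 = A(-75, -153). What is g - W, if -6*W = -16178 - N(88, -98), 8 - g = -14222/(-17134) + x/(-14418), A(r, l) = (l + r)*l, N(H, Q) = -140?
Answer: -12653146501/4750731 ≈ -2663.4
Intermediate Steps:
A(r, l) = l*(l + r)
x = 34886 (x = 2 - 153*(-153 - 75) = 2 - 153*(-228) = 2 + 34884 = 34886)
g = 45557462/4750731 (g = 8 - (-14222/(-17134) + 34886/(-14418)) = 8 - (-14222*(-1/17134) + 34886*(-1/14418)) = 8 - (547/659 - 17443/7209) = 8 - 1*(-7551614/4750731) = 8 + 7551614/4750731 = 45557462/4750731 ≈ 9.5896)
W = 2673 (W = -(-16178 - 1*(-140))/6 = -(-16178 + 140)/6 = -⅙*(-16038) = 2673)
g - W = 45557462/4750731 - 1*2673 = 45557462/4750731 - 2673 = -12653146501/4750731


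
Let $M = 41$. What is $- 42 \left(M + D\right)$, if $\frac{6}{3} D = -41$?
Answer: $-861$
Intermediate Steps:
$D = - \frac{41}{2}$ ($D = \frac{1}{2} \left(-41\right) = - \frac{41}{2} \approx -20.5$)
$- 42 \left(M + D\right) = - 42 \left(41 - \frac{41}{2}\right) = \left(-42\right) \frac{41}{2} = -861$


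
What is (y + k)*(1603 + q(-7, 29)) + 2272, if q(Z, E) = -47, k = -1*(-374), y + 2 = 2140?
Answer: 3910944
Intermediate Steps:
y = 2138 (y = -2 + 2140 = 2138)
k = 374
(y + k)*(1603 + q(-7, 29)) + 2272 = (2138 + 374)*(1603 - 47) + 2272 = 2512*1556 + 2272 = 3908672 + 2272 = 3910944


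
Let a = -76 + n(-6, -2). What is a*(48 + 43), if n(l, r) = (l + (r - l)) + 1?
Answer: -7007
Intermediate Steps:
n(l, r) = 1 + r (n(l, r) = r + 1 = 1 + r)
a = -77 (a = -76 + (1 - 2) = -76 - 1 = -77)
a*(48 + 43) = -77*(48 + 43) = -77*91 = -7007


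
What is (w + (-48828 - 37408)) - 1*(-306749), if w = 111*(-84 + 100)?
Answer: 222289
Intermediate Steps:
w = 1776 (w = 111*16 = 1776)
(w + (-48828 - 37408)) - 1*(-306749) = (1776 + (-48828 - 37408)) - 1*(-306749) = (1776 - 86236) + 306749 = -84460 + 306749 = 222289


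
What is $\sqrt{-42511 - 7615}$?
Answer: $i \sqrt{50126} \approx 223.89 i$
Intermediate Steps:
$\sqrt{-42511 - 7615} = \sqrt{-50126} = i \sqrt{50126}$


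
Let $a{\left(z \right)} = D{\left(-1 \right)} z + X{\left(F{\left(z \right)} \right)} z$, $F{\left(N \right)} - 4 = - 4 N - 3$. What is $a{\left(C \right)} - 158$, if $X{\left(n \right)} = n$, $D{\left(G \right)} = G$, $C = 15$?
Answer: $-1058$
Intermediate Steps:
$F{\left(N \right)} = 1 - 4 N$ ($F{\left(N \right)} = 4 - \left(3 + 4 N\right) = 1 - 4 N$)
$a{\left(z \right)} = - z + z \left(1 - 4 z\right)$ ($a{\left(z \right)} = - z + \left(1 - 4 z\right) z = - z + z \left(1 - 4 z\right)$)
$a{\left(C \right)} - 158 = - 4 \cdot 15^{2} - 158 = \left(-4\right) 225 - 158 = -900 - 158 = -1058$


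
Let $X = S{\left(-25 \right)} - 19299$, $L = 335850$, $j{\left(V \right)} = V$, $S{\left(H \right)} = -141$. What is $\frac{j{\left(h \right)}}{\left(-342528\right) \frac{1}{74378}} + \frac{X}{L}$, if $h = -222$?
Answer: $\frac{15385745123}{319550080} \approx 48.148$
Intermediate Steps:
$X = -19440$ ($X = -141 - 19299 = -19440$)
$\frac{j{\left(h \right)}}{\left(-342528\right) \frac{1}{74378}} + \frac{X}{L} = - \frac{222}{\left(-342528\right) \frac{1}{74378}} - \frac{19440}{335850} = - \frac{222}{\left(-342528\right) \frac{1}{74378}} - \frac{648}{11195} = - \frac{222}{- \frac{171264}{37189}} - \frac{648}{11195} = \left(-222\right) \left(- \frac{37189}{171264}\right) - \frac{648}{11195} = \frac{1375993}{28544} - \frac{648}{11195} = \frac{15385745123}{319550080}$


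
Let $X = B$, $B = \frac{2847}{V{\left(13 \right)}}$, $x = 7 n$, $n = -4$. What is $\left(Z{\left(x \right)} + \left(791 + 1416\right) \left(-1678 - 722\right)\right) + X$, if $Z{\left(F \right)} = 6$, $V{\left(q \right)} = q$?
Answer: $-5296575$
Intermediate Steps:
$x = -28$ ($x = 7 \left(-4\right) = -28$)
$B = 219$ ($B = \frac{2847}{13} = 2847 \cdot \frac{1}{13} = 219$)
$X = 219$
$\left(Z{\left(x \right)} + \left(791 + 1416\right) \left(-1678 - 722\right)\right) + X = \left(6 + \left(791 + 1416\right) \left(-1678 - 722\right)\right) + 219 = \left(6 + 2207 \left(-2400\right)\right) + 219 = \left(6 - 5296800\right) + 219 = -5296794 + 219 = -5296575$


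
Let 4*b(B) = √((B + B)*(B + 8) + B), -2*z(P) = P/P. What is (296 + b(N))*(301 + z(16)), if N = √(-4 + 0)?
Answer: 88948 + 601*√(-8 + 34*I)/8 ≈ 89224.0 + 348.05*I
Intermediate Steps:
N = 2*I (N = √(-4) = 2*I ≈ 2.0*I)
z(P) = -½ (z(P) = -P/(2*P) = -½*1 = -½)
b(B) = √(B + 2*B*(8 + B))/4 (b(B) = √((B + B)*(B + 8) + B)/4 = √((2*B)*(8 + B) + B)/4 = √(2*B*(8 + B) + B)/4 = √(B + 2*B*(8 + B))/4)
(296 + b(N))*(301 + z(16)) = (296 + √((2*I)*(17 + 2*(2*I)))/4)*(301 - ½) = (296 + √((2*I)*(17 + 4*I))/4)*(601/2) = (296 + √(2*I*(17 + 4*I))/4)*(601/2) = (296 + (√2*√(I*(17 + 4*I)))/4)*(601/2) = (296 + √2*√(I*(17 + 4*I))/4)*(601/2) = 88948 + 601*√2*√(I*(17 + 4*I))/8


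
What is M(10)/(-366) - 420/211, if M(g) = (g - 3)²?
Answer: -164059/77226 ≈ -2.1244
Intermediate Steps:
M(g) = (-3 + g)²
M(10)/(-366) - 420/211 = (-3 + 10)²/(-366) - 420/211 = 7²*(-1/366) - 420*1/211 = 49*(-1/366) - 420/211 = -49/366 - 420/211 = -164059/77226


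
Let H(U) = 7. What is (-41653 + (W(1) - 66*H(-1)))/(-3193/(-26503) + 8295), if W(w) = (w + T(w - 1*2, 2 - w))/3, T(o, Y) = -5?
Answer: -3348627547/659536734 ≈ -5.0772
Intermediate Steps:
W(w) = -5/3 + w/3 (W(w) = (w - 5)/3 = (-5 + w)/3 = -5/3 + w/3)
(-41653 + (W(1) - 66*H(-1)))/(-3193/(-26503) + 8295) = (-41653 + ((-5/3 + (⅓)*1) - 66*7))/(-3193/(-26503) + 8295) = (-41653 + ((-5/3 + ⅓) - 462))/(-3193*(-1/26503) + 8295) = (-41653 + (-4/3 - 462))/(3193/26503 + 8295) = (-41653 - 1390/3)/(219845578/26503) = -126349/3*26503/219845578 = -3348627547/659536734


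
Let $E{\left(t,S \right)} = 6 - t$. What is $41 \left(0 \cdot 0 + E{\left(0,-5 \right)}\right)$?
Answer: $246$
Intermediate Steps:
$41 \left(0 \cdot 0 + E{\left(0,-5 \right)}\right) = 41 \left(0 \cdot 0 + \left(6 - 0\right)\right) = 41 \left(0 + \left(6 + 0\right)\right) = 41 \left(0 + 6\right) = 41 \cdot 6 = 246$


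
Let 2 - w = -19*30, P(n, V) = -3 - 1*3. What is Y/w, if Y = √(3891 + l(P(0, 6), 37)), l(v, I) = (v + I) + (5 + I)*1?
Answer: √991/286 ≈ 0.11007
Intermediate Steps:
P(n, V) = -6 (P(n, V) = -3 - 3 = -6)
w = 572 (w = 2 - (-19)*30 = 2 - 1*(-570) = 2 + 570 = 572)
l(v, I) = 5 + v + 2*I (l(v, I) = (I + v) + (5 + I) = 5 + v + 2*I)
Y = 2*√991 (Y = √(3891 + (5 - 6 + 2*37)) = √(3891 + (5 - 6 + 74)) = √(3891 + 73) = √3964 = 2*√991 ≈ 62.960)
Y/w = (2*√991)/572 = (2*√991)*(1/572) = √991/286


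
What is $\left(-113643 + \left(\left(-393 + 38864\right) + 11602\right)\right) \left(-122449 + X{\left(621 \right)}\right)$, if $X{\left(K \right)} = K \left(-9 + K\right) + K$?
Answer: $-16415299680$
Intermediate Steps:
$X{\left(K \right)} = K + K \left(-9 + K\right)$
$\left(-113643 + \left(\left(-393 + 38864\right) + 11602\right)\right) \left(-122449 + X{\left(621 \right)}\right) = \left(-113643 + \left(\left(-393 + 38864\right) + 11602\right)\right) \left(-122449 + 621 \left(-8 + 621\right)\right) = \left(-113643 + \left(38471 + 11602\right)\right) \left(-122449 + 621 \cdot 613\right) = \left(-113643 + 50073\right) \left(-122449 + 380673\right) = \left(-63570\right) 258224 = -16415299680$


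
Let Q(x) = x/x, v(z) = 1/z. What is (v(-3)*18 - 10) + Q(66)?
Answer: -15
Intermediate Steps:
v(z) = 1/z
Q(x) = 1
(v(-3)*18 - 10) + Q(66) = (18/(-3) - 10) + 1 = (-1/3*18 - 10) + 1 = (-6 - 10) + 1 = -16 + 1 = -15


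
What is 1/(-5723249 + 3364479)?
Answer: -1/2358770 ≈ -4.2395e-7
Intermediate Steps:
1/(-5723249 + 3364479) = 1/(-2358770) = -1/2358770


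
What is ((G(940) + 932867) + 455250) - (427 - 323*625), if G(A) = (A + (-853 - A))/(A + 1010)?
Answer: 3099650897/1950 ≈ 1.5896e+6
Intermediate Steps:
G(A) = -853/(1010 + A)
((G(940) + 932867) + 455250) - (427 - 323*625) = ((-853/(1010 + 940) + 932867) + 455250) - (427 - 323*625) = ((-853/1950 + 932867) + 455250) - (427 - 201875) = ((-853*1/1950 + 932867) + 455250) - 1*(-201448) = ((-853/1950 + 932867) + 455250) + 201448 = (1819089797/1950 + 455250) + 201448 = 2706827297/1950 + 201448 = 3099650897/1950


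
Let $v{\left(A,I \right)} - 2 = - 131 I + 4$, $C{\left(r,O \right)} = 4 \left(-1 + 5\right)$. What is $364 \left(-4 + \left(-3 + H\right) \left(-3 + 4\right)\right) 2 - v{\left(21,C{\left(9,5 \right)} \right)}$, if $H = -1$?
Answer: $-3734$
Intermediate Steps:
$C{\left(r,O \right)} = 16$ ($C{\left(r,O \right)} = 4 \cdot 4 = 16$)
$v{\left(A,I \right)} = 6 - 131 I$ ($v{\left(A,I \right)} = 2 - \left(-4 + 131 I\right) = 6 - 131 I$)
$364 \left(-4 + \left(-3 + H\right) \left(-3 + 4\right)\right) 2 - v{\left(21,C{\left(9,5 \right)} \right)} = 364 \left(-4 + \left(-3 - 1\right) \left(-3 + 4\right)\right) 2 - \left(6 - 2096\right) = 364 \left(-4 - 4\right) 2 - \left(6 - 2096\right) = 364 \left(-4 - 4\right) 2 - -2090 = 364 \left(\left(-8\right) 2\right) + 2090 = 364 \left(-16\right) + 2090 = -5824 + 2090 = -3734$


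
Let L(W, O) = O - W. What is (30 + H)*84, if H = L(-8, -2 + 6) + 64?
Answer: 8904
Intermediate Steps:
H = 76 (H = ((-2 + 6) - 1*(-8)) + 64 = (4 + 8) + 64 = 12 + 64 = 76)
(30 + H)*84 = (30 + 76)*84 = 106*84 = 8904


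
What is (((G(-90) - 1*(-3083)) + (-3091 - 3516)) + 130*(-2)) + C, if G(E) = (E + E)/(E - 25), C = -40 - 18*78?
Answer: -120208/23 ≈ -5226.4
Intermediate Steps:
C = -1444 (C = -40 - 1404 = -1444)
G(E) = 2*E/(-25 + E) (G(E) = (2*E)/(-25 + E) = 2*E/(-25 + E))
(((G(-90) - 1*(-3083)) + (-3091 - 3516)) + 130*(-2)) + C = (((2*(-90)/(-25 - 90) - 1*(-3083)) + (-3091 - 3516)) + 130*(-2)) - 1444 = (((2*(-90)/(-115) + 3083) - 6607) - 260) - 1444 = (((2*(-90)*(-1/115) + 3083) - 6607) - 260) - 1444 = (((36/23 + 3083) - 6607) - 260) - 1444 = ((70945/23 - 6607) - 260) - 1444 = (-81016/23 - 260) - 1444 = -86996/23 - 1444 = -120208/23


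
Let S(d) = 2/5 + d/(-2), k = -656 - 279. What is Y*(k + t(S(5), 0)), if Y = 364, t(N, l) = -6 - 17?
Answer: -348712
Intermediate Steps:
k = -935
S(d) = ⅖ - d/2 (S(d) = 2*(⅕) + d*(-½) = ⅖ - d/2)
t(N, l) = -23
Y*(k + t(S(5), 0)) = 364*(-935 - 23) = 364*(-958) = -348712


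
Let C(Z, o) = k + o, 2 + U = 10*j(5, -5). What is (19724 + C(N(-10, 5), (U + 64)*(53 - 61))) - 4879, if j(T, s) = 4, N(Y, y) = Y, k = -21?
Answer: 14008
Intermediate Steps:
U = 38 (U = -2 + 10*4 = -2 + 40 = 38)
C(Z, o) = -21 + o
(19724 + C(N(-10, 5), (U + 64)*(53 - 61))) - 4879 = (19724 + (-21 + (38 + 64)*(53 - 61))) - 4879 = (19724 + (-21 + 102*(-8))) - 4879 = (19724 + (-21 - 816)) - 4879 = (19724 - 837) - 4879 = 18887 - 4879 = 14008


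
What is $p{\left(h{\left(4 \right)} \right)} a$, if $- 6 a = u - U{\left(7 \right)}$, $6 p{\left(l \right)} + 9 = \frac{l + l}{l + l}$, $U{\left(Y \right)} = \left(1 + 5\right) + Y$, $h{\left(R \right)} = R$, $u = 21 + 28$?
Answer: $8$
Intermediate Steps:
$u = 49$
$U{\left(Y \right)} = 6 + Y$
$p{\left(l \right)} = - \frac{4}{3}$ ($p{\left(l \right)} = - \frac{3}{2} + \frac{\left(l + l\right) \frac{1}{l + l}}{6} = - \frac{3}{2} + \frac{2 l \frac{1}{2 l}}{6} = - \frac{3}{2} + \frac{1}{6} \cdot 1 = - \frac{3}{2} + \frac{1}{6} = - \frac{4}{3}$)
$a = -6$ ($a = - \frac{49 - \left(6 + 7\right)}{6} = - \frac{49 - 13}{6} = \left(- \frac{1}{6}\right) 36 = -6$)
$p{\left(h{\left(4 \right)} \right)} a = \left(- \frac{4}{3}\right) \left(-6\right) = 8$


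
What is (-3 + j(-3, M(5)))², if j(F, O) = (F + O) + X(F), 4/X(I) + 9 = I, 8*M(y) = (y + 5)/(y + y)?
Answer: 22201/576 ≈ 38.543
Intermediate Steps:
M(y) = (5 + y)/(16*y) (M(y) = ((y + 5)/(y + y))/8 = ((5 + y)/((2*y)))/8 = ((5 + y)*(1/(2*y)))/8 = ((5 + y)/(2*y))/8 = (5 + y)/(16*y))
X(I) = 4/(-9 + I)
j(F, O) = F + O + 4/(-9 + F) (j(F, O) = (F + O) + 4/(-9 + F) = F + O + 4/(-9 + F))
(-3 + j(-3, M(5)))² = (-3 + (4 + (-9 - 3)*(-3 + (1/16)*(5 + 5)/5))/(-9 - 3))² = (-3 + (4 - 12*(-3 + (1/16)*(⅕)*10))/(-12))² = (-3 - (4 - 12*(-3 + ⅛))/12)² = (-3 - (4 - 12*(-23/8))/12)² = (-3 - (4 + 69/2)/12)² = (-3 - 1/12*77/2)² = (-3 - 77/24)² = (-149/24)² = 22201/576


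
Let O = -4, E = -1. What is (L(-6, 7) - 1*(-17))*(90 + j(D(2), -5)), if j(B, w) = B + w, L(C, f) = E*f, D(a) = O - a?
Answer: 790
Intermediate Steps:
D(a) = -4 - a
L(C, f) = -f
(L(-6, 7) - 1*(-17))*(90 + j(D(2), -5)) = (-1*7 - 1*(-17))*(90 + ((-4 - 1*2) - 5)) = (-7 + 17)*(90 + ((-4 - 2) - 5)) = 10*(90 + (-6 - 5)) = 10*(90 - 11) = 10*79 = 790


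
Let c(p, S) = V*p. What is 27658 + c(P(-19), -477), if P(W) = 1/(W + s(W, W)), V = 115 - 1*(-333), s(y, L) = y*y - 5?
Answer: 9321194/337 ≈ 27659.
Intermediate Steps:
s(y, L) = -5 + y**2 (s(y, L) = y**2 - 5 = -5 + y**2)
V = 448 (V = 115 + 333 = 448)
P(W) = 1/(-5 + W + W**2) (P(W) = 1/(W + (-5 + W**2)) = 1/(-5 + W + W**2))
c(p, S) = 448*p
27658 + c(P(-19), -477) = 27658 + 448/(-5 - 19 + (-19)**2) = 27658 + 448/(-5 - 19 + 361) = 27658 + 448/337 = 9321194/337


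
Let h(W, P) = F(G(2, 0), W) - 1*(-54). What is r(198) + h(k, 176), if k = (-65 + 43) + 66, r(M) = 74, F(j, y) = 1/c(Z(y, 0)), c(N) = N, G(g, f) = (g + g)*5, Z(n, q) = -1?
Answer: 127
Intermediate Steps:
G(g, f) = 10*g (G(g, f) = (2*g)*5 = 10*g)
F(j, y) = -1 (F(j, y) = 1/(-1) = -1)
k = 44 (k = -22 + 66 = 44)
h(W, P) = 53 (h(W, P) = -1 - 1*(-54) = -1 + 54 = 53)
r(198) + h(k, 176) = 74 + 53 = 127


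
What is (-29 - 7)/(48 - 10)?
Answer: -18/19 ≈ -0.94737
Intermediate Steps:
(-29 - 7)/(48 - 10) = -36/38 = (1/38)*(-36) = -18/19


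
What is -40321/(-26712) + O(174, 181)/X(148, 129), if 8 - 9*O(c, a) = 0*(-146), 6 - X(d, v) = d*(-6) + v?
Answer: 30869309/20434680 ≈ 1.5106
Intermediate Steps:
X(d, v) = 6 - v + 6*d (X(d, v) = 6 - (d*(-6) + v) = 6 - (-6*d + v) = 6 - (v - 6*d) = 6 + (-v + 6*d) = 6 - v + 6*d)
O(c, a) = 8/9 (O(c, a) = 8/9 - 0*(-146) = 8/9 - ⅑*0 = 8/9 + 0 = 8/9)
-40321/(-26712) + O(174, 181)/X(148, 129) = -40321/(-26712) + 8/(9*(6 - 1*129 + 6*148)) = -40321*(-1/26712) + 8/(9*(6 - 129 + 888)) = 40321/26712 + (8/9)/765 = 40321/26712 + (8/9)*(1/765) = 40321/26712 + 8/6885 = 30869309/20434680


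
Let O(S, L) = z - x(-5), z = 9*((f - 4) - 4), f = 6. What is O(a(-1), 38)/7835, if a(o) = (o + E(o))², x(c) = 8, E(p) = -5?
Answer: -26/7835 ≈ -0.0033184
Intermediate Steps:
z = -18 (z = 9*((6 - 4) - 4) = 9*(2 - 4) = 9*(-2) = -18)
a(o) = (-5 + o)² (a(o) = (o - 5)² = (-5 + o)²)
O(S, L) = -26 (O(S, L) = -18 - 1*8 = -18 - 8 = -26)
O(a(-1), 38)/7835 = -26/7835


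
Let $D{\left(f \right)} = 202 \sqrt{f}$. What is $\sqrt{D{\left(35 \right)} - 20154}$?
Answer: $\sqrt{-20154 + 202 \sqrt{35}} \approx 137.69 i$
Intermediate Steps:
$\sqrt{D{\left(35 \right)} - 20154} = \sqrt{202 \sqrt{35} - 20154} = \sqrt{-20154 + 202 \sqrt{35}}$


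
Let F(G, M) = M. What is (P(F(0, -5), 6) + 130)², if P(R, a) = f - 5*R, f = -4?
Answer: 22801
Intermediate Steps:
P(R, a) = -4 - 5*R
(P(F(0, -5), 6) + 130)² = ((-4 - 5*(-5)) + 130)² = ((-4 + 25) + 130)² = (21 + 130)² = 151² = 22801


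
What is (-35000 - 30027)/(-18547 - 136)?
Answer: 65027/18683 ≈ 3.4805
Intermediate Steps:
(-35000 - 30027)/(-18547 - 136) = -65027/(-18683) = -65027*(-1/18683) = 65027/18683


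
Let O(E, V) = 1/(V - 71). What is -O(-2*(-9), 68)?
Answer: ⅓ ≈ 0.33333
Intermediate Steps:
O(E, V) = 1/(-71 + V)
-O(-2*(-9), 68) = -1/(-71 + 68) = -1/(-3) = -1*(-⅓) = ⅓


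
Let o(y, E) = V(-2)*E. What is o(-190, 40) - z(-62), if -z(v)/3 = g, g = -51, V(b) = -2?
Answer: -233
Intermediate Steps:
z(v) = 153 (z(v) = -3*(-51) = 153)
o(y, E) = -2*E
o(-190, 40) - z(-62) = -2*40 - 1*153 = -80 - 153 = -233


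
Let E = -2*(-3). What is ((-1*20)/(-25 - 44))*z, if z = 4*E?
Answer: 160/23 ≈ 6.9565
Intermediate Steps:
E = 6
z = 24 (z = 4*6 = 24)
((-1*20)/(-25 - 44))*z = ((-1*20)/(-25 - 44))*24 = (-20/(-69))*24 = -1/69*(-20)*24 = (20/69)*24 = 160/23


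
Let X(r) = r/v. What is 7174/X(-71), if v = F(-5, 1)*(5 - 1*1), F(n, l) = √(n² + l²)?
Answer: -28696*√26/71 ≈ -2060.9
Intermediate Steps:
F(n, l) = √(l² + n²)
v = 4*√26 (v = √(1² + (-5)²)*(5 - 1*1) = √(1 + 25)*(5 - 1) = √26*4 = 4*√26 ≈ 20.396)
X(r) = r*√26/104 (X(r) = r/((4*√26)) = r*(√26/104) = r*√26/104)
7174/X(-71) = 7174/(((1/104)*(-71)*√26)) = 7174/((-71*√26/104)) = 7174*(-4*√26/71) = -28696*√26/71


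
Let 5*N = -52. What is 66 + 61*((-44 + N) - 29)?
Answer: -25107/5 ≈ -5021.4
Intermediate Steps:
N = -52/5 (N = (⅕)*(-52) = -52/5 ≈ -10.400)
66 + 61*((-44 + N) - 29) = 66 + 61*((-44 - 52/5) - 29) = 66 + 61*(-272/5 - 29) = 66 + 61*(-417/5) = 66 - 25437/5 = -25107/5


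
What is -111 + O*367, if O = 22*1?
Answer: 7963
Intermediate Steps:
O = 22
-111 + O*367 = -111 + 22*367 = -111 + 8074 = 7963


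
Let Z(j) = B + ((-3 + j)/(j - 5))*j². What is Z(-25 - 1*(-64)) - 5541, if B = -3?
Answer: -66870/17 ≈ -3933.5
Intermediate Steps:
Z(j) = -3 + j²*(-3 + j)/(-5 + j) (Z(j) = -3 + ((-3 + j)/(j - 5))*j² = -3 + ((-3 + j)/(-5 + j))*j² = -3 + j²*(-3 + j)/(-5 + j))
Z(-25 - 1*(-64)) - 5541 = (15 + (-25 - 1*(-64))³ - 3*(-25 - 1*(-64)) - 3*(-25 - 1*(-64))²)/(-5 + (-25 - 1*(-64))) - 5541 = (15 + (-25 + 64)³ - 3*(-25 + 64) - 3*(-25 + 64)²)/(-5 + (-25 + 64)) - 5541 = (15 + 39³ - 3*39 - 3*39²)/(-5 + 39) - 5541 = (15 + 59319 - 117 - 3*1521)/34 - 5541 = (15 + 59319 - 117 - 4563)/34 - 5541 = (1/34)*54654 - 5541 = 27327/17 - 5541 = -66870/17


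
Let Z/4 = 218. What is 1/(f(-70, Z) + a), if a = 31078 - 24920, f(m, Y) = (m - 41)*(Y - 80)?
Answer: -1/81754 ≈ -1.2232e-5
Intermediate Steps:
Z = 872 (Z = 4*218 = 872)
f(m, Y) = (-80 + Y)*(-41 + m) (f(m, Y) = (-41 + m)*(-80 + Y) = (-80 + Y)*(-41 + m))
a = 6158
1/(f(-70, Z) + a) = 1/((3280 - 80*(-70) - 41*872 + 872*(-70)) + 6158) = 1/((3280 + 5600 - 35752 - 61040) + 6158) = 1/(-87912 + 6158) = 1/(-81754) = -1/81754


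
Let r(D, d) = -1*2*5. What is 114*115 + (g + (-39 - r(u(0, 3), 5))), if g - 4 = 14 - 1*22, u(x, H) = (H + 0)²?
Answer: 13077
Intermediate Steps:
u(x, H) = H²
r(D, d) = -10 (r(D, d) = -2*5 = -10)
g = -4 (g = 4 + (14 - 1*22) = 4 + (14 - 22) = 4 - 8 = -4)
114*115 + (g + (-39 - r(u(0, 3), 5))) = 114*115 + (-4 + (-39 - 1*(-10))) = 13110 + (-4 + (-39 + 10)) = 13110 + (-4 - 29) = 13110 - 33 = 13077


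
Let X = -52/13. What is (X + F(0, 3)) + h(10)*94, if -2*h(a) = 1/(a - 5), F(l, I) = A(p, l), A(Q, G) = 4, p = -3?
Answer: -47/5 ≈ -9.4000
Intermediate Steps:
X = -4 (X = -52*1/13 = -4)
F(l, I) = 4
h(a) = -1/(2*(-5 + a)) (h(a) = -1/(2*(a - 5)) = -1/(2*(-5 + a)))
(X + F(0, 3)) + h(10)*94 = (-4 + 4) - 1/(-10 + 2*10)*94 = 0 - 1/(-10 + 20)*94 = 0 - 1/10*94 = 0 - 1*⅒*94 = 0 - ⅒*94 = 0 - 47/5 = -47/5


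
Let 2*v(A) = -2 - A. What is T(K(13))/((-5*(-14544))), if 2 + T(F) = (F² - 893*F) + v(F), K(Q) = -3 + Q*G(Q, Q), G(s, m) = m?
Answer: -2516/1515 ≈ -1.6607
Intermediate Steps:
v(A) = -1 - A/2 (v(A) = (-2 - A)/2 = -1 - A/2)
K(Q) = -3 + Q² (K(Q) = -3 + Q*Q = -3 + Q²)
T(F) = -3 + F² - 1787*F/2 (T(F) = -2 + ((F² - 893*F) + (-1 - F/2)) = -2 + (-1 + F² - 1787*F/2) = -3 + F² - 1787*F/2)
T(K(13))/((-5*(-14544))) = (-3 + (-3 + 13²)² - 1787*(-3 + 13²)/2)/((-5*(-14544))) = (-3 + (-3 + 169)² - 1787*(-3 + 169)/2)/72720 = (-3 + 166² - 1787/2*166)*(1/72720) = (-3 + 27556 - 148321)*(1/72720) = -120768*1/72720 = -2516/1515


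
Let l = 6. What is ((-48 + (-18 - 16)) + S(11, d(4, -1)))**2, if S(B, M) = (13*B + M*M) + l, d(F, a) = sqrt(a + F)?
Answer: 4900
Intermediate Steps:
d(F, a) = sqrt(F + a)
S(B, M) = 6 + M**2 + 13*B (S(B, M) = (13*B + M*M) + 6 = (13*B + M**2) + 6 = (M**2 + 13*B) + 6 = 6 + M**2 + 13*B)
((-48 + (-18 - 16)) + S(11, d(4, -1)))**2 = ((-48 + (-18 - 16)) + (6 + (sqrt(4 - 1))**2 + 13*11))**2 = ((-48 - 34) + (6 + (sqrt(3))**2 + 143))**2 = (-82 + (6 + 3 + 143))**2 = (-82 + 152)**2 = 70**2 = 4900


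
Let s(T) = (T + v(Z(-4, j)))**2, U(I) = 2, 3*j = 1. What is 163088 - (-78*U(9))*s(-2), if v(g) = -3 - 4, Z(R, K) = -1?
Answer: 175724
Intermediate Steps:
j = 1/3 (j = (1/3)*1 = 1/3 ≈ 0.33333)
v(g) = -7
s(T) = (-7 + T)**2 (s(T) = (T - 7)**2 = (-7 + T)**2)
163088 - (-78*U(9))*s(-2) = 163088 - (-78*2)*(-7 - 2)**2 = 163088 - (-156)*(-9)**2 = 163088 - (-156)*81 = 163088 - 1*(-12636) = 163088 + 12636 = 175724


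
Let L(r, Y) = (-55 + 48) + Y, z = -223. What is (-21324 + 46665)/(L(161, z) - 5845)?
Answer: -8447/2025 ≈ -4.1714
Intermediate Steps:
L(r, Y) = -7 + Y
(-21324 + 46665)/(L(161, z) - 5845) = (-21324 + 46665)/((-7 - 223) - 5845) = 25341/(-230 - 5845) = 25341/(-6075) = 25341*(-1/6075) = -8447/2025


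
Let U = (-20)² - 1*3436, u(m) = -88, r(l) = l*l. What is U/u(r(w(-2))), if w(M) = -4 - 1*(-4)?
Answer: 69/2 ≈ 34.500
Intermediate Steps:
w(M) = 0 (w(M) = -4 + 4 = 0)
r(l) = l²
U = -3036 (U = 400 - 3436 = -3036)
U/u(r(w(-2))) = -3036/(-88) = -3036*(-1/88) = 69/2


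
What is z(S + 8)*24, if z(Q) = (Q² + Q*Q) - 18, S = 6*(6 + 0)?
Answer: 92496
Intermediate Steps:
S = 36 (S = 6*6 = 36)
z(Q) = -18 + 2*Q² (z(Q) = (Q² + Q²) - 18 = 2*Q² - 18 = -18 + 2*Q²)
z(S + 8)*24 = (-18 + 2*(36 + 8)²)*24 = (-18 + 2*44²)*24 = (-18 + 2*1936)*24 = (-18 + 3872)*24 = 3854*24 = 92496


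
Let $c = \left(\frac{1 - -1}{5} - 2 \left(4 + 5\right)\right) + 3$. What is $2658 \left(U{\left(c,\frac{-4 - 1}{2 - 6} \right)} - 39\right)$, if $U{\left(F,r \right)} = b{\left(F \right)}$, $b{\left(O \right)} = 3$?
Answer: $-95688$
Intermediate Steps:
$c = - \frac{73}{5}$ ($c = \left(\left(1 + 1\right) \frac{1}{5} - 18\right) + 3 = \left(2 \cdot \frac{1}{5} - 18\right) + 3 = \left(\frac{2}{5} - 18\right) + 3 = - \frac{88}{5} + 3 = - \frac{73}{5} \approx -14.6$)
$U{\left(F,r \right)} = 3$
$2658 \left(U{\left(c,\frac{-4 - 1}{2 - 6} \right)} - 39\right) = 2658 \left(3 - 39\right) = 2658 \left(-36\right) = -95688$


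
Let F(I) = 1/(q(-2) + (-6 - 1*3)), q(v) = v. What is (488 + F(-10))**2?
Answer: 28804689/121 ≈ 2.3806e+5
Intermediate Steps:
F(I) = -1/11 (F(I) = 1/(-2 + (-6 - 1*3)) = 1/(-2 + (-6 - 3)) = 1/(-2 - 9) = 1/(-11) = -1/11)
(488 + F(-10))**2 = (488 - 1/11)**2 = (5367/11)**2 = 28804689/121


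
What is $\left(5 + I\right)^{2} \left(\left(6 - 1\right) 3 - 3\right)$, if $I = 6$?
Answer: $1452$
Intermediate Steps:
$\left(5 + I\right)^{2} \left(\left(6 - 1\right) 3 - 3\right) = \left(5 + 6\right)^{2} \left(\left(6 - 1\right) 3 - 3\right) = 11^{2} \left(5 \cdot 3 - 3\right) = 121 \left(15 - 3\right) = 121 \cdot 12 = 1452$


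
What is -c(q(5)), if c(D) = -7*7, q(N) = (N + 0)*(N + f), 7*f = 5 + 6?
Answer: 49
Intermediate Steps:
f = 11/7 (f = (5 + 6)/7 = (1/7)*11 = 11/7 ≈ 1.5714)
q(N) = N*(11/7 + N) (q(N) = (N + 0)*(N + 11/7) = N*(11/7 + N))
c(D) = -49
-c(q(5)) = -1*(-49) = 49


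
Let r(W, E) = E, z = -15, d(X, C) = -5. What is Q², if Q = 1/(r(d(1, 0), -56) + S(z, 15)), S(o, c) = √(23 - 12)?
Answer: (56 - √11)⁻² ≈ 0.00036029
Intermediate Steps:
S(o, c) = √11
Q = 1/(-56 + √11) ≈ -0.018981
Q² = (-56/3125 - √11/3125)²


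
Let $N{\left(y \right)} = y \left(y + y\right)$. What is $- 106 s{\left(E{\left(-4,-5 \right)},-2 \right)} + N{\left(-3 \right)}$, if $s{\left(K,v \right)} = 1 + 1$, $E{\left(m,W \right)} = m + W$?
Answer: $-194$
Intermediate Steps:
$E{\left(m,W \right)} = W + m$
$N{\left(y \right)} = 2 y^{2}$ ($N{\left(y \right)} = y 2 y = 2 y^{2}$)
$s{\left(K,v \right)} = 2$
$- 106 s{\left(E{\left(-4,-5 \right)},-2 \right)} + N{\left(-3 \right)} = \left(-106\right) 2 + 2 \left(-3\right)^{2} = -212 + 2 \cdot 9 = -212 + 18 = -194$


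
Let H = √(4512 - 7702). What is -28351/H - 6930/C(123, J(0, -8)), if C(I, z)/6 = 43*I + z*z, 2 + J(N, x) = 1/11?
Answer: -9317/42694 + 28351*I*√3190/3190 ≈ -0.21823 + 501.96*I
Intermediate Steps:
J(N, x) = -21/11 (J(N, x) = -2 + 1/11 = -21/11)
C(I, z) = 6*z² + 258*I (C(I, z) = 6*(43*I + z*z) = 6*(43*I + z²) = 6*(z² + 43*I) = 6*z² + 258*I)
H = I*√3190 (H = √(-3190) = I*√3190 ≈ 56.48*I)
-28351/H - 6930/C(123, J(0, -8)) = -28351*(-I*√3190/3190) - 6930/(6*(-21/11)² + 258*123) = -(-28351)*I*√3190/3190 - 6930/(6*(441/121) + 31734) = 28351*I*√3190/3190 - 6930/(2646/121 + 31734) = 28351*I*√3190/3190 - 6930/3842460/121 = 28351*I*√3190/3190 - 6930*121/3842460 = 28351*I*√3190/3190 - 9317/42694 = -9317/42694 + 28351*I*√3190/3190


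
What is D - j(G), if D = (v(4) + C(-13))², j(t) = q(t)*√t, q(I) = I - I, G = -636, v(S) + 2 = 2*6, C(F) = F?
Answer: 9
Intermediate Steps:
v(S) = 10 (v(S) = -2 + 2*6 = -2 + 12 = 10)
q(I) = 0
j(t) = 0 (j(t) = 0*√t = 0)
D = 9 (D = (10 - 13)² = (-3)² = 9)
D - j(G) = 9 - 1*0 = 9 + 0 = 9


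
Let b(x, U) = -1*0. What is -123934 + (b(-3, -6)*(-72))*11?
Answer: -123934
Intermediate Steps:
b(x, U) = 0
-123934 + (b(-3, -6)*(-72))*11 = -123934 + (0*(-72))*11 = -123934 + 0*11 = -123934 + 0 = -123934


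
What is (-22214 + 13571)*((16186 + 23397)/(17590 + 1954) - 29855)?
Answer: 5042728419291/19544 ≈ 2.5802e+8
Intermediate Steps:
(-22214 + 13571)*((16186 + 23397)/(17590 + 1954) - 29855) = -8643*(39583/19544 - 29855) = -8643*(-583446537/19544) = 5042728419291/19544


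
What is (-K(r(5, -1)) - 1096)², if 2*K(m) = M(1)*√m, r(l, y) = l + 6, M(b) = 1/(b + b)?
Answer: (4384 + √11)²/16 ≈ 1.2030e+6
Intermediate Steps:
M(b) = 1/(2*b)
r(l, y) = 6 + l
K(m) = √m/4 (K(m) = (((½)/1)*√m)/2 = (((½)*1)*√m)/2 = (√m/2)/2 = √m/4)
(-K(r(5, -1)) - 1096)² = (-√(6 + 5)/4 - 1096)² = (-√11/4 - 1096)² = (-1096 - √11/4)²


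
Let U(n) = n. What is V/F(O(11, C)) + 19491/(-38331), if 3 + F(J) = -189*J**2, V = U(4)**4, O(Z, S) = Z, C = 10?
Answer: -6327929/12176481 ≈ -0.51968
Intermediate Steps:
V = 256 (V = 4**4 = 256)
F(J) = -3 - 189*J**2
V/F(O(11, C)) + 19491/(-38331) = 256/(-3 - 189*11**2) + 19491/(-38331) = 256/(-3 - 189*121) + 19491*(-1/38331) = 256/(-3 - 22869) - 6497/12777 = 256/(-22872) - 6497/12777 = 256*(-1/22872) - 6497/12777 = -32/2859 - 6497/12777 = -6327929/12176481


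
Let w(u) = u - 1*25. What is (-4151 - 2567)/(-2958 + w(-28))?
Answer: 6718/3011 ≈ 2.2312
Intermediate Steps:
w(u) = -25 + u (w(u) = u - 25 = -25 + u)
(-4151 - 2567)/(-2958 + w(-28)) = (-4151 - 2567)/(-2958 + (-25 - 28)) = -6718/(-2958 - 53) = -6718/(-3011) = -6718*(-1/3011) = 6718/3011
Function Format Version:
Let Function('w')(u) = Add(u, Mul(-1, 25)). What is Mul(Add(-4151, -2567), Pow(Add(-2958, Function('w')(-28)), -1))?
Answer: Rational(6718, 3011) ≈ 2.2312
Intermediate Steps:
Function('w')(u) = Add(-25, u) (Function('w')(u) = Add(u, -25) = Add(-25, u))
Mul(Add(-4151, -2567), Pow(Add(-2958, Function('w')(-28)), -1)) = Mul(Add(-4151, -2567), Pow(Add(-2958, Add(-25, -28)), -1)) = Mul(-6718, Pow(Add(-2958, -53), -1)) = Mul(-6718, Pow(-3011, -1)) = Mul(-6718, Rational(-1, 3011)) = Rational(6718, 3011)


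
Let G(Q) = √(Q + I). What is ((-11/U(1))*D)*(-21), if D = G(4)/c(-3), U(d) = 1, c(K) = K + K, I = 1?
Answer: -77*√5/2 ≈ -86.089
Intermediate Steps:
c(K) = 2*K
G(Q) = √(1 + Q) (G(Q) = √(Q + 1) = √(1 + Q))
D = -√5/6 (D = √(1 + 4)/((2*(-3))) = √5/(-6) = √5*(-⅙) = -√5/6 ≈ -0.37268)
((-11/U(1))*D)*(-21) = ((-11/1)*(-√5/6))*(-21) = ((-11*1)*(-√5/6))*(-21) = -(-11)*√5/6*(-21) = (11*√5/6)*(-21) = -77*√5/2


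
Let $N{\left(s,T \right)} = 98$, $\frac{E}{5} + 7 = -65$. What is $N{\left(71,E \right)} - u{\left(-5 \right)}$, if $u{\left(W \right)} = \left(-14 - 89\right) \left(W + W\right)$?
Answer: $-932$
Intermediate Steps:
$E = -360$ ($E = -35 + 5 \left(-65\right) = -35 - 325 = -360$)
$u{\left(W \right)} = - 206 W$ ($u{\left(W \right)} = - 103 \cdot 2 W = - 206 W$)
$N{\left(71,E \right)} - u{\left(-5 \right)} = 98 - \left(-206\right) \left(-5\right) = 98 - 1030 = -932$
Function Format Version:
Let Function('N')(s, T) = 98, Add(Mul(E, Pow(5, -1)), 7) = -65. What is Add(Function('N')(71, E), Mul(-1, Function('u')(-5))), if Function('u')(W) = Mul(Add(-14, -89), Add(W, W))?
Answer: -932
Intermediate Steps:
E = -360 (E = Add(-35, Mul(5, -65)) = Add(-35, -325) = -360)
Function('u')(W) = Mul(-206, W) (Function('u')(W) = Mul(-103, Mul(2, W)) = Mul(-206, W))
Add(Function('N')(71, E), Mul(-1, Function('u')(-5))) = Add(98, Mul(-1, Mul(-206, -5))) = Add(98, Mul(-1, 1030)) = Add(98, -1030) = -932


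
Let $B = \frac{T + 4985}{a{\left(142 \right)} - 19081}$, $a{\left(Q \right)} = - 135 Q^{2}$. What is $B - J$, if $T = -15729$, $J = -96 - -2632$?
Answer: $- \frac{87996528}{34699} \approx -2536.0$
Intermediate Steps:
$J = 2536$ ($J = -96 + 2632 = 2536$)
$B = \frac{136}{34699}$ ($B = \frac{-15729 + 4985}{- 135 \cdot 142^{2} - 19081} = - \frac{10744}{\left(-135\right) 20164 - 19081} = - \frac{10744}{-2722140 - 19081} = - \frac{10744}{-2741221} = \left(-10744\right) \left(- \frac{1}{2741221}\right) = \frac{136}{34699} \approx 0.0039194$)
$B - J = \frac{136}{34699} - 2536 = - \frac{87996528}{34699}$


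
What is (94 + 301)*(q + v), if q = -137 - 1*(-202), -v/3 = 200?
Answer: -211325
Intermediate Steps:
v = -600 (v = -3*200 = -600)
q = 65 (q = -137 + 202 = 65)
(94 + 301)*(q + v) = (94 + 301)*(65 - 600) = 395*(-535) = -211325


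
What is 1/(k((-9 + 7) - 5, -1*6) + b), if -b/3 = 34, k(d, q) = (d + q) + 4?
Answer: -1/111 ≈ -0.0090090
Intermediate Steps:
k(d, q) = 4 + d + q
b = -102 (b = -3*34 = -102)
1/(k((-9 + 7) - 5, -1*6) + b) = 1/((4 + ((-9 + 7) - 5) - 1*6) - 102) = 1/((4 + (-2 - 5) - 6) - 102) = 1/((4 - 7 - 6) - 102) = 1/(-9 - 102) = 1/(-111) = -1/111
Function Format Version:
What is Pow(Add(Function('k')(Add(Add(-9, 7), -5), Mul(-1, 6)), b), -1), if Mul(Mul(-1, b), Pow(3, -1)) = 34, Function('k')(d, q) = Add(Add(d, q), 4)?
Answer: Rational(-1, 111) ≈ -0.0090090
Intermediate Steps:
Function('k')(d, q) = Add(4, d, q)
b = -102 (b = Mul(-3, 34) = -102)
Pow(Add(Function('k')(Add(Add(-9, 7), -5), Mul(-1, 6)), b), -1) = Pow(Add(Add(4, Add(Add(-9, 7), -5), Mul(-1, 6)), -102), -1) = Pow(Add(Add(4, Add(-2, -5), -6), -102), -1) = Pow(Add(Add(4, -7, -6), -102), -1) = Pow(Add(-9, -102), -1) = Pow(-111, -1) = Rational(-1, 111)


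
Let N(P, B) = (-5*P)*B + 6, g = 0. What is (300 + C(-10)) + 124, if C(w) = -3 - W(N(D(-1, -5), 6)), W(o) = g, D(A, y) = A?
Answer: 421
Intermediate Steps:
N(P, B) = 6 - 5*B*P (N(P, B) = -5*B*P + 6 = 6 - 5*B*P)
W(o) = 0
C(w) = -3 (C(w) = -3 - 1*0 = -3 + 0 = -3)
(300 + C(-10)) + 124 = (300 - 3) + 124 = 297 + 124 = 421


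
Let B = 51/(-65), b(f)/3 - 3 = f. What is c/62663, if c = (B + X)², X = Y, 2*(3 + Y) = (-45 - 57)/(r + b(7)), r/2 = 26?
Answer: 551639169/1780186900700 ≈ 0.00030988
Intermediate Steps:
r = 52 (r = 2*26 = 52)
b(f) = 9 + 3*f
Y = -297/82 (Y = -3 + ((-45 - 57)/(52 + (9 + 3*7)))/2 = -3 + (-102/(52 + (9 + 21)))/2 = -3 + (-102/(52 + 30))/2 = -3 + (-102/82)/2 = -3 + (-102*1/82)/2 = -3 + (½)*(-51/41) = -3 - 51/82 = -297/82 ≈ -3.6220)
X = -297/82 ≈ -3.6220
B = -51/65 (B = 51*(-1/65) = -51/65 ≈ -0.78462)
c = 551639169/28408900 (c = (-51/65 - 297/82)² = (-23487/5330)² = 551639169/28408900 ≈ 19.418)
c/62663 = (551639169/28408900)/62663 = (551639169/28408900)*(1/62663) = 551639169/1780186900700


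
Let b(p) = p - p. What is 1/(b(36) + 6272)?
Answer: 1/6272 ≈ 0.00015944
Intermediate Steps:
b(p) = 0
1/(b(36) + 6272) = 1/(0 + 6272) = 1/6272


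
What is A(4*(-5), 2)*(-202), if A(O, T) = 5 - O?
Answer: -5050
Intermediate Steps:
A(4*(-5), 2)*(-202) = (5 - 4*(-5))*(-202) = (5 - 1*(-20))*(-202) = (5 + 20)*(-202) = 25*(-202) = -5050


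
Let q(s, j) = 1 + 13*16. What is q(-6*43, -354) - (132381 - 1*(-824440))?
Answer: -956612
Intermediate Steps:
q(s, j) = 209 (q(s, j) = 1 + 208 = 209)
q(-6*43, -354) - (132381 - 1*(-824440)) = 209 - (132381 - 1*(-824440)) = 209 - (132381 + 824440) = 209 - 1*956821 = 209 - 956821 = -956612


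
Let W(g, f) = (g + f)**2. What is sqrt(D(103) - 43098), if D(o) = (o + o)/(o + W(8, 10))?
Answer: 4*I*sqrt(491120455)/427 ≈ 207.6*I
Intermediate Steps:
W(g, f) = (f + g)**2
D(o) = 2*o/(324 + o) (D(o) = (o + o)/(o + (10 + 8)**2) = (2*o)/(o + 18**2) = (2*o)/(o + 324) = (2*o)/(324 + o) = 2*o/(324 + o))
sqrt(D(103) - 43098) = sqrt(2*103/(324 + 103) - 43098) = sqrt(2*103/427 - 43098) = sqrt(2*103*(1/427) - 43098) = sqrt(206/427 - 43098) = sqrt(-18402640/427) = 4*I*sqrt(491120455)/427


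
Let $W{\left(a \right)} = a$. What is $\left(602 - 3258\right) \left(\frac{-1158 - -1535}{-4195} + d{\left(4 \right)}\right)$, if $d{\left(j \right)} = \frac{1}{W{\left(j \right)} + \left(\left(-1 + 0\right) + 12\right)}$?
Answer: $\frac{775552}{12585} \approx 61.625$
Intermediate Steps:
$d{\left(j \right)} = \frac{1}{11 + j}$ ($d{\left(j \right)} = \frac{1}{j + \left(\left(-1 + 0\right) + 12\right)} = \frac{1}{j + \left(-1 + 12\right)} = \frac{1}{j + 11} = \frac{1}{11 + j}$)
$\left(602 - 3258\right) \left(\frac{-1158 - -1535}{-4195} + d{\left(4 \right)}\right) = \left(602 - 3258\right) \left(\frac{-1158 - -1535}{-4195} + \frac{1}{11 + 4}\right) = - 2656 \left(\left(-1158 + 1535\right) \left(- \frac{1}{4195}\right) + \frac{1}{15}\right) = - 2656 \left(377 \left(- \frac{1}{4195}\right) + \frac{1}{15}\right) = - 2656 \left(- \frac{377}{4195} + \frac{1}{15}\right) = \left(-2656\right) \left(- \frac{292}{12585}\right) = \frac{775552}{12585}$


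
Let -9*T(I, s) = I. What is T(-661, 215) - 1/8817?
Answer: 1942676/26451 ≈ 73.444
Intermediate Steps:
T(I, s) = -I/9
T(-661, 215) - 1/8817 = -1/9*(-661) - 1/8817 = 661/9 - 1*1/8817 = 661/9 - 1/8817 = 1942676/26451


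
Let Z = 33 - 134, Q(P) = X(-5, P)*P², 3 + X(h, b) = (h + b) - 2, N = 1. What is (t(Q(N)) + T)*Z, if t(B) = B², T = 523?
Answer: -61004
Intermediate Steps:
X(h, b) = -5 + b + h (X(h, b) = -3 + ((h + b) - 2) = -3 + ((b + h) - 2) = -3 + (-2 + b + h) = -5 + b + h)
Q(P) = P²*(-10 + P) (Q(P) = (-5 + P - 5)*P² = (-10 + P)*P² = P²*(-10 + P))
Z = -101
(t(Q(N)) + T)*Z = ((1²*(-10 + 1))² + 523)*(-101) = ((1*(-9))² + 523)*(-101) = ((-9)² + 523)*(-101) = (81 + 523)*(-101) = 604*(-101) = -61004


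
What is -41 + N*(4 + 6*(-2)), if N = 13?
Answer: -145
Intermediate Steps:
-41 + N*(4 + 6*(-2)) = -41 + 13*(4 + 6*(-2)) = -41 + 13*(4 - 12) = -41 + 13*(-8) = -41 - 104 = -145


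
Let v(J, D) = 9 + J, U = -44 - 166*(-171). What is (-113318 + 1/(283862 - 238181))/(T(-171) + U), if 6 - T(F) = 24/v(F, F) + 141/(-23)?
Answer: -1071531268299/268117122589 ≈ -3.9965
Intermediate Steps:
U = 28342 (U = -44 + 28386 = 28342)
T(F) = 279/23 - 24/(9 + F) (T(F) = 6 - (24/(9 + F) + 141/(-23)) = 6 - (24/(9 + F) + 141*(-1/23)) = 6 - (24/(9 + F) - 141/23) = 6 - (-141/23 + 24/(9 + F)) = 6 + (141/23 - 24/(9 + F)) = 279/23 - 24/(9 + F))
(-113318 + 1/(283862 - 238181))/(T(-171) + U) = (-113318 + 1/(283862 - 238181))/(3*(653 + 93*(-171))/(23*(9 - 171)) + 28342) = (-113318 + 1/45681)/((3/23)*(653 - 15903)/(-162) + 28342) = (-113318 + 1/45681)/((3/23)*(-1/162)*(-15250) + 28342) = -5176479557/(45681*(7625/621 + 28342)) = -5176479557/(45681*17608007/621) = -5176479557/45681*621/17608007 = -1071531268299/268117122589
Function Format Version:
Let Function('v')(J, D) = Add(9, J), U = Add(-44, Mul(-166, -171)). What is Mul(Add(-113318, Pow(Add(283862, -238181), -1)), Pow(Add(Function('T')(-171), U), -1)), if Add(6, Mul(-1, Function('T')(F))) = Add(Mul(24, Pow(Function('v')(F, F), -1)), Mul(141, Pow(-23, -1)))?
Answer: Rational(-1071531268299, 268117122589) ≈ -3.9965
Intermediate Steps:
U = 28342 (U = Add(-44, 28386) = 28342)
Function('T')(F) = Add(Rational(279, 23), Mul(-24, Pow(Add(9, F), -1))) (Function('T')(F) = Add(6, Mul(-1, Add(Mul(24, Pow(Add(9, F), -1)), Mul(141, Pow(-23, -1))))) = Add(6, Mul(-1, Add(Mul(24, Pow(Add(9, F), -1)), Mul(141, Rational(-1, 23))))) = Add(6, Mul(-1, Add(Mul(24, Pow(Add(9, F), -1)), Rational(-141, 23)))) = Add(6, Mul(-1, Add(Rational(-141, 23), Mul(24, Pow(Add(9, F), -1))))) = Add(6, Add(Rational(141, 23), Mul(-24, Pow(Add(9, F), -1)))) = Add(Rational(279, 23), Mul(-24, Pow(Add(9, F), -1))))
Mul(Add(-113318, Pow(Add(283862, -238181), -1)), Pow(Add(Function('T')(-171), U), -1)) = Mul(Add(-113318, Pow(Add(283862, -238181), -1)), Pow(Add(Mul(Rational(3, 23), Pow(Add(9, -171), -1), Add(653, Mul(93, -171))), 28342), -1)) = Mul(Add(-113318, Pow(45681, -1)), Pow(Add(Mul(Rational(3, 23), Pow(-162, -1), Add(653, -15903)), 28342), -1)) = Mul(Add(-113318, Rational(1, 45681)), Pow(Add(Mul(Rational(3, 23), Rational(-1, 162), -15250), 28342), -1)) = Mul(Rational(-5176479557, 45681), Pow(Add(Rational(7625, 621), 28342), -1)) = Mul(Rational(-5176479557, 45681), Pow(Rational(17608007, 621), -1)) = Mul(Rational(-5176479557, 45681), Rational(621, 17608007)) = Rational(-1071531268299, 268117122589)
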